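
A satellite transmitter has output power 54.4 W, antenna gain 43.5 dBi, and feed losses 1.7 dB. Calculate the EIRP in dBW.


Pt = 54.4 W = 17.3560 dBW
EIRP = Pt_dBW + Gt - losses = 17.3560 + 43.5 - 1.7 = 59.1560 dBW

59.1560 dBW


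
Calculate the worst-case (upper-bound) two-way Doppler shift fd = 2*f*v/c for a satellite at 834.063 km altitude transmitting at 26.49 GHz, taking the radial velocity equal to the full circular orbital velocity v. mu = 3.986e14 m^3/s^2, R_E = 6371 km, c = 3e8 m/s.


r = 7.205063e+06 m
v = sqrt(mu/r) = 7437.8901 m/s (worst-case radial velocity)
f = 26.49 GHz = 2.649e+10 Hz
fd = 2*f*v/c = 2*2.649e+10*7437.8901/3.0e+08
fd = 1.3135314e+06 Hz

1.3135e+06 Hz


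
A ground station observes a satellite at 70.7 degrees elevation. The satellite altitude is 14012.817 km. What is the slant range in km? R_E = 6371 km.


h = 14012.817 km, el = 70.7 deg
d = -R_E*sin(el) + sqrt((R_E*sin(el))^2 + 2*R_E*h + h^2)
d = -6371.0000*sin(1.2339) + sqrt((6371.0000*0.943801)^2 + 2*6371.0000*14012.817 + 14012.817^2)
d = 14261.8066 km

14261.8066 km


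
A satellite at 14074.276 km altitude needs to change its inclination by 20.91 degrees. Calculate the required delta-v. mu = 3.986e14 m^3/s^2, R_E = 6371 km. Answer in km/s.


r = 20445.2760 km = 2.0445276e+07 m
V = sqrt(mu/r) = 4415.4214 m/s
di = 20.91 deg = 0.3649483 rad
dV = 2*V*sin(di/2) = 2*4415.4214*sin(0.1824742)
dV = 1602.4732 m/s = 1.6025 km/s

1.6025 km/s


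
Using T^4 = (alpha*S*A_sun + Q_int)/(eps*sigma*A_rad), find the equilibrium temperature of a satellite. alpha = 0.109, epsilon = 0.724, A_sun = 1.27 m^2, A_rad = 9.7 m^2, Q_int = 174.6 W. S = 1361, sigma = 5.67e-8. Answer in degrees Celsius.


Numerator = alpha*S*A_sun + Q_int = 0.109*1361*1.27 + 174.6 = 363.0032 W
Denominator = eps*sigma*A_rad = 0.724*5.67e-8*9.7 = 3.9819276e-07 W/K^4
T^4 = 9.116269e+08 K^4
T = 173.7618 K = -99.3882 C

-99.3882 degrees Celsius


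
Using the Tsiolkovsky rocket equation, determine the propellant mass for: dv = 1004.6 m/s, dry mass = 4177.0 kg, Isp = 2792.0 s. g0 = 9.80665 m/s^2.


ve = Isp * g0 = 2792.0 * 9.80665 = 27380.166800 m/s
mass ratio = exp(dv/ve) = exp(1004.6/27380.166800) = 1.03737221
m_prop = m_dry * (mr - 1) = 4177.0 * (1.03737221 - 1)
m_prop = 156.1037 kg

156.1037 kg


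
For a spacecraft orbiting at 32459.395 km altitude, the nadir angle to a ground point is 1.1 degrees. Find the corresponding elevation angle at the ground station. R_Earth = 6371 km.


r = R_E + alt = 38830.3950 km
Law of sines in the satellite / Earth-center / ground-point triangle:
  sin(nadir)/R_E = sin(90 + el)/r  =>  cos(el) = (r/R_E)*sin(nadir)
cos(el) = (38830.3950 / 6371.0000) * sin(1.1 deg) = 0.1170059
el = arccos(0.1170059) = 83.2807 deg
(Earth-central angle = 90 - nadir - el = 5.6193 deg)

83.2807 degrees


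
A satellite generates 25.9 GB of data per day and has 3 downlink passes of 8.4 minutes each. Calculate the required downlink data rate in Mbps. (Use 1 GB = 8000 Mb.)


total contact time = 3 * 8.4 * 60 = 1512.0000 s
data = 25.9 GB = 207200.0000 Mb
rate = 207200.0000 / 1512.0000 = 137.0370 Mbps

137.0370 Mbps


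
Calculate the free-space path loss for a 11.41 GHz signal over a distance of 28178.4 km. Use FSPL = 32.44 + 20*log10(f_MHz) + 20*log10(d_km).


f = 11.41 GHz = 11410.0000 MHz
d = 28178.4 km
FSPL = 32.44 + 20*log10(11410.0000) + 20*log10(28178.4)
FSPL = 32.44 + 81.1457 + 88.9983
FSPL = 202.5840 dB

202.5840 dB


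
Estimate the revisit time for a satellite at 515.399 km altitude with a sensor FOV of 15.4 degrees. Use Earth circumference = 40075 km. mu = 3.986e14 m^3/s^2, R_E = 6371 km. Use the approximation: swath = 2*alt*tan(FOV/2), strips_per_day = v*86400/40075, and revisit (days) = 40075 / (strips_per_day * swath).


swath = 2*515.399*tan(0.1343904) = 139.3694 km
v = sqrt(mu/r) = 7608.0359 m/s = 7.6080 km/s
strips/day = v*86400/40075 = 7.6080*86400/40075 = 16.4026
coverage/day = strips * swath = 16.4026 * 139.3694 = 2286.0202 km
revisit = 40075 / 2286.0202 = 17.5305 days

17.5305 days


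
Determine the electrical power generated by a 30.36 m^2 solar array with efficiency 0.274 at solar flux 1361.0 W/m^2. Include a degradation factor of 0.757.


P = area * eta * S * degradation
P = 30.36 * 0.274 * 1361.0 * 0.757
P = 8570.5035 W

8570.5035 W


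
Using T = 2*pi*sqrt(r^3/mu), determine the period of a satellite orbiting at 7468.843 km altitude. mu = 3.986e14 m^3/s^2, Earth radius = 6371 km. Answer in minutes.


r = 13839.8430 km = 1.3839843e+07 m
T = 2*pi*sqrt(r^3/mu) = 2*pi*sqrt(2.6509009e+21 / 3.986e14)
T = 16203.4677 s = 270.0578 min

270.0578 minutes


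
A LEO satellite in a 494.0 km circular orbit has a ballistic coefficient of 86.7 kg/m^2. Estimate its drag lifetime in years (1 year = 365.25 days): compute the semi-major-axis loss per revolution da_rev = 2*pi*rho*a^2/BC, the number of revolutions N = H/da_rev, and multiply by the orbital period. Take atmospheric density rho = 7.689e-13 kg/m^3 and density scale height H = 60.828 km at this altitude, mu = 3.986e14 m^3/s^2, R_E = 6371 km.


a = R_E + alt = 6865.0000 km = 6.865e+06 m
da_rev = 2*pi*rho*a^2/BC = 2*pi*7.689e-13*(6.865e+06)^2/86.7 = 2.626103 m per revolution
N = H/da_rev = 60828.0000 m / 2.626103 m = 23162.8408 revolutions
P = 2*pi*sqrt(a^3/mu) = 5660.7247 s
lifetime = N*P = 23162.8408 * 5660.7247 = 1.3111846e+08 s = 1517.5748 days
years = 1517.5748 / 365.25 = 4.1549 years

4.1549 years


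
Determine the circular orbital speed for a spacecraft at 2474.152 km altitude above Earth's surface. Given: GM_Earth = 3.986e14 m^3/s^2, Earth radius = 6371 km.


r = R_E + alt = 6371.0 + 2474.152 = 8845.1520 km = 8.845152e+06 m
v = sqrt(mu/r) = sqrt(3.986e14 / 8.845152e+06) = 6712.9899 m/s = 6.7130 km/s

6.7130 km/s


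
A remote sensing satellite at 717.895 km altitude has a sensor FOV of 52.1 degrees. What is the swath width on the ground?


FOV = 52.1 deg = 0.9093165 rad
swath = 2 * alt * tan(FOV/2) = 2 * 717.895 * tan(0.4546583)
swath = 2 * 717.895 * 0.4888133
swath = 701.8333 km

701.8333 km


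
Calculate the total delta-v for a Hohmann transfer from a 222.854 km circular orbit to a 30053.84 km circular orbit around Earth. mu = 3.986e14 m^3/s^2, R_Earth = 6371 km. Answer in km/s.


r1 = 6593.8540 km = 6.593854e+06 m
r2 = 36424.8400 km = 3.642484e+07 m
dv1 = sqrt(mu/r1)*(sqrt(2*r2/(r1+r2)) - 1) = 2342.7812 m/s
dv2 = sqrt(mu/r2)*(1 - sqrt(2*r1/(r1+r2))) = 1476.4530 m/s
total dv = |dv1| + |dv2| = 2342.7812 + 1476.4530 = 3819.2342 m/s = 3.8192 km/s

3.8192 km/s


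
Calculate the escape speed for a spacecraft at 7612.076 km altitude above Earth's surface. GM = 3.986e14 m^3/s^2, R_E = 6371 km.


r = 6371.0 + 7612.076 = 13983.0760 km = 1.3983076e+07 m
v_esc = sqrt(2*mu/r) = sqrt(2*3.986e14 / 1.3983076e+07)
v_esc = 7550.6143 m/s = 7.5506 km/s

7.5506 km/s


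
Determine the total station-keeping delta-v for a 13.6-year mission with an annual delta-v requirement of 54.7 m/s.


dV = rate * years = 54.7 * 13.6
dV = 743.9200 m/s

743.9200 m/s


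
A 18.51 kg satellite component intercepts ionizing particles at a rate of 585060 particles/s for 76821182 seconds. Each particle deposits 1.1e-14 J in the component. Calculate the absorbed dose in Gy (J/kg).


Total energy deposited = rate * time * E_per
  = 585060 * 76821182 * 1.1e-14 = 0.494395 J
Dose = E_total / mass = 0.494395 / 18.51
Dose = 0.02670962 Gy

0.0267 Gy


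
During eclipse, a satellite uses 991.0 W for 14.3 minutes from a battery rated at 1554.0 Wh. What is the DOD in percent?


E_used = P * t / 60 = 991.0 * 14.3 / 60 = 236.1883 Wh
DOD = E_used / E_total * 100 = 236.1883 / 1554.0 * 100
DOD = 15.1987 %

15.1987 %


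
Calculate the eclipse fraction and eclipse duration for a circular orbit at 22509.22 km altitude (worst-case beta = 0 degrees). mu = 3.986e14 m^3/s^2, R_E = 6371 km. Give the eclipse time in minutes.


r = 28880.2200 km
T = 814.0681 min
Eclipse fraction = arcsin(R_E/r)/pi = arcsin(6371.0000/28880.2200)/pi
= arcsin(0.2206008)/pi = 0.0708018
Eclipse duration = 0.0708018 * 814.0681 = 57.6375 min

57.6375 minutes


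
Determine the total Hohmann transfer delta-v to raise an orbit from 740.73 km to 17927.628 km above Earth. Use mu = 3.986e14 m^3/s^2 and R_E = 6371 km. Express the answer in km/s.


r1 = 7111.7300 km = 7.11173e+06 m
r2 = 24298.6280 km = 2.4298628e+07 m
dv1 = sqrt(mu/r1)*(sqrt(2*r2/(r1+r2)) - 1) = 1825.6227 m/s
dv2 = sqrt(mu/r2)*(1 - sqrt(2*r1/(r1+r2))) = 1324.7261 m/s
total dv = |dv1| + |dv2| = 1825.6227 + 1324.7261 = 3150.3488 m/s = 3.1503 km/s

3.1503 km/s


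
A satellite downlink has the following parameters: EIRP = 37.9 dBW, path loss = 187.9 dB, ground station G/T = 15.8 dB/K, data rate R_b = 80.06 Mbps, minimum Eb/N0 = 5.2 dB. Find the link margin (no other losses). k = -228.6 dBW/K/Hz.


C/N0 = EIRP - FSPL + G/T - k = 37.9 - 187.9 + 15.8 - (-228.6)
C/N0 = 94.4000 dB-Hz
R_b = 80.06 Mbps = 8.006e+07 bps -> 10*log10(R_b) = 79.0342 dB-Hz
Eb/N0 = C/N0 - 10*log10(R_b) = 94.4000 - 79.0342 = 15.3658 dB
Margin = Eb/N0 - Eb/N0_req = 15.3658 - 5.2 = 10.1658 dB (link closes)

10.1658 dB


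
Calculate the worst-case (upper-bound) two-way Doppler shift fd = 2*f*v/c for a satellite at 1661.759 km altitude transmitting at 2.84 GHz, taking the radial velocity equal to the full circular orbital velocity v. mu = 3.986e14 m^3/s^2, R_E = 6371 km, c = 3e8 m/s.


r = 8.032759e+06 m
v = sqrt(mu/r) = 7044.2746 m/s (worst-case radial velocity)
f = 2.84 GHz = 2.84e+09 Hz
fd = 2*f*v/c = 2*2.84e+09*7044.2746/3.0e+08
fd = 133371.5995 Hz

133371.5995 Hz


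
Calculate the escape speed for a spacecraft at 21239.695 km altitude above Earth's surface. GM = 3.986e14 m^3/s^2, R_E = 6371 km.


r = 6371.0 + 21239.695 = 27610.6950 km = 2.7610695e+07 m
v_esc = sqrt(2*mu/r) = sqrt(2*3.986e14 / 2.7610695e+07)
v_esc = 5373.3481 m/s = 5.3733 km/s

5.3733 km/s


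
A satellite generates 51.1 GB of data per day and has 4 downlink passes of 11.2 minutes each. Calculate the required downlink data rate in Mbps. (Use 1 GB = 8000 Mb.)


total contact time = 4 * 11.2 * 60 = 2688.0000 s
data = 51.1 GB = 408800.0000 Mb
rate = 408800.0000 / 2688.0000 = 152.0833 Mbps

152.0833 Mbps


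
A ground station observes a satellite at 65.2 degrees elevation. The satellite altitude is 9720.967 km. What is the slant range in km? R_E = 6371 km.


h = 9720.967 km, el = 65.2 deg
d = -R_E*sin(el) + sqrt((R_E*sin(el))^2 + 2*R_E*h + h^2)
d = -6371.0000*sin(1.1380) + sqrt((6371.0000*0.9077775)^2 + 2*6371.0000*9720.967 + 9720.967^2)
d = 10085.0738 km

10085.0738 km


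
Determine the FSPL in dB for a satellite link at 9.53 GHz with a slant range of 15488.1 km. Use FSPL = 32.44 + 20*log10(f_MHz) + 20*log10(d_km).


f = 9.53 GHz = 9530.0000 MHz
d = 15488.1 km
FSPL = 32.44 + 20*log10(9530.0000) + 20*log10(15488.1)
FSPL = 32.44 + 79.5819 + 83.8000
FSPL = 195.8218 dB

195.8218 dB


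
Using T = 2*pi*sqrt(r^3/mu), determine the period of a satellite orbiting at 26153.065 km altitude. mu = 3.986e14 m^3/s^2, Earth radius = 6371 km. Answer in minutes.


r = 32524.0650 km = 3.2524065e+07 m
T = 2*pi*sqrt(r^3/mu) = 2*pi*sqrt(3.4404437e+22 / 3.986e14)
T = 58373.8653 s = 972.8978 min

972.8978 minutes


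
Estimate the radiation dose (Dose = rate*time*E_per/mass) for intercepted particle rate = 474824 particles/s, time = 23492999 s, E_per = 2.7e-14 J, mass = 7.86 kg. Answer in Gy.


Total energy deposited = rate * time * E_per
  = 474824 * 23492999 * 2.7e-14 = 0.3011861 J
Dose = E_total / mass = 0.3011861 / 7.86
Dose = 0.03831884 Gy

0.0383 Gy


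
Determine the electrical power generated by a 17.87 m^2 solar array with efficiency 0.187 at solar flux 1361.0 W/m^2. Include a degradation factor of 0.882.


P = area * eta * S * degradation
P = 17.87 * 0.187 * 1361.0 * 0.882
P = 4011.3714 W

4011.3714 W


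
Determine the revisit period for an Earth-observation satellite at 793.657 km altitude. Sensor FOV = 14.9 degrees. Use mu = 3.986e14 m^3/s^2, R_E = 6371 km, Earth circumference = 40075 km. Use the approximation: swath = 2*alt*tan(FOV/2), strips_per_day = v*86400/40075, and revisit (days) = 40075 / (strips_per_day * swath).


swath = 2*793.657*tan(0.130027) = 207.5648 km
v = sqrt(mu/r) = 7458.8341 m/s = 7.4588 km/s
strips/day = v*86400/40075 = 7.4588*86400/40075 = 16.0809
coverage/day = strips * swath = 16.0809 * 207.5648 = 3337.8352 km
revisit = 40075 / 3337.8352 = 12.0063 days

12.0063 days


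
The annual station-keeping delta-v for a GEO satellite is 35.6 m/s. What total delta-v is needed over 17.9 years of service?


dV = rate * years = 35.6 * 17.9
dV = 637.2400 m/s

637.2400 m/s


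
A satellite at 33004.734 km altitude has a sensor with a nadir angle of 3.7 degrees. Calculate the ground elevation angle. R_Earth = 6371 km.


r = R_E + alt = 39375.7340 km
Law of sines in the satellite / Earth-center / ground-point triangle:
  sin(nadir)/R_E = sin(90 + el)/r  =>  cos(el) = (r/R_E)*sin(nadir)
cos(el) = (39375.7340 / 6371.0000) * sin(3.7 deg) = 0.3988396
el = arccos(0.3988396) = 66.4943 deg
(Earth-central angle = 90 - nadir - el = 19.8057 deg)

66.4943 degrees


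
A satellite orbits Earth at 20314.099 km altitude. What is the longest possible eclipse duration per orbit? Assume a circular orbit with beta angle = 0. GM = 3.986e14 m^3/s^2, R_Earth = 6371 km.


r = 26685.0990 km
T = 723.0415 min
Eclipse fraction = arcsin(R_E/r)/pi = arcsin(6371.0000/26685.0990)/pi
= arcsin(0.2387475)/pi = 0.07673682
Eclipse duration = 0.07673682 * 723.0415 = 55.4839 min

55.4839 minutes


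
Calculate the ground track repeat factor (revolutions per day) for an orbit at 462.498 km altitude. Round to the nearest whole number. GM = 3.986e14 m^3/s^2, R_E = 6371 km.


r = 6.833498e+06 m
T = 2*pi*sqrt(r^3/mu) = 5621.8057 s = 93.6968 min
revs/day = 1440 / 93.6968 = 15.3687
Rounded: 15 revolutions per day

15 revolutions per day


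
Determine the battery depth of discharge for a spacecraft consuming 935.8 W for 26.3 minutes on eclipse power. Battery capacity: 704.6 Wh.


E_used = P * t / 60 = 935.8 * 26.3 / 60 = 410.1923 Wh
DOD = E_used / E_total * 100 = 410.1923 / 704.6 * 100
DOD = 58.2163 %

58.2163 %


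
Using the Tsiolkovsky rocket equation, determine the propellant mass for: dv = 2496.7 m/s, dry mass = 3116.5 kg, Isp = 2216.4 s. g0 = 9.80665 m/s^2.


ve = Isp * g0 = 2216.4 * 9.80665 = 21735.459060 m/s
mass ratio = exp(dv/ve) = exp(2496.7/21735.459060) = 1.12172491
m_prop = m_dry * (mr - 1) = 3116.5 * (1.12172491 - 1)
m_prop = 379.3557 kg

379.3557 kg


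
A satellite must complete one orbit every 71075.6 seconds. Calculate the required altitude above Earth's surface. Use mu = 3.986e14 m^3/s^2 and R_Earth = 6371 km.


T = 71075.6 s
r = (mu*T^2/(4*pi^2))^(1/3) = (3.986e14 * 71075.6^2 / (4*pi^2))^(1/3)
r = 3.7085677e+07 m = 37085.6768 km
alt = r - R_E = 37085.6768 - 6371 = 30714.6768 km

30714.6768 km


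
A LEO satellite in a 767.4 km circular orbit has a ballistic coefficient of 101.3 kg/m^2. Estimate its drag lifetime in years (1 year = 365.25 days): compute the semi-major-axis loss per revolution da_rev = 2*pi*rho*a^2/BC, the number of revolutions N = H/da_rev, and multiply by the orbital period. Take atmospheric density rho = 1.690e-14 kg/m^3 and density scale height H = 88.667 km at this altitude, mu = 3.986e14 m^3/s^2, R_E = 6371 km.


a = R_E + alt = 7138.4000 km = 7.1384e+06 m
da_rev = 2*pi*rho*a^2/BC = 2*pi*1.690e-14*(7.1384e+06)^2/101.3 = 0.0534144656 m per revolution
N = H/da_rev = 88667.0000 m / 0.0534144656 m = 1.659981e+06 revolutions
P = 2*pi*sqrt(a^3/mu) = 6002.2287 s
lifetime = N*P = 1.659981e+06 * 6002.2287 = 9.9635859e+09 s = 115319.2809 days
years = 115319.2809 / 365.25 = 315.7270 years

315.7270 years


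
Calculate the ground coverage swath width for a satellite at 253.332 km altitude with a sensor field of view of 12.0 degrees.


FOV = 12.0 deg = 0.2094395 rad
swath = 2 * alt * tan(FOV/2) = 2 * 253.332 * tan(0.1047198)
swath = 2 * 253.332 * 0.1051042
swath = 53.2525 km

53.2525 km


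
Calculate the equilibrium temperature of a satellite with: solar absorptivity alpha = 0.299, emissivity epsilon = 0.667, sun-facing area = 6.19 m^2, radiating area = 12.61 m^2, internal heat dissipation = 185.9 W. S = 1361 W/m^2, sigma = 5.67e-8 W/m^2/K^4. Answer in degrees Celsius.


Numerator = alpha*S*A_sun + Q_int = 0.299*1361*6.19 + 185.9 = 2704.8524 W
Denominator = eps*sigma*A_rad = 0.667*5.67e-8*12.61 = 4.7689633e-07 W/K^4
T^4 = 5.6717828e+09 K^4
T = 274.4289 K = 1.2789 C

1.2789 degrees Celsius


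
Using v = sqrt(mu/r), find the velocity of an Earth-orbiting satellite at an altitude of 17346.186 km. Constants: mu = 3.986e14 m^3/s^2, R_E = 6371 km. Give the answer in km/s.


r = R_E + alt = 6371.0 + 17346.186 = 23717.1860 km = 2.3717186e+07 m
v = sqrt(mu/r) = sqrt(3.986e14 / 2.3717186e+07) = 4099.5583 m/s = 4.0996 km/s

4.0996 km/s


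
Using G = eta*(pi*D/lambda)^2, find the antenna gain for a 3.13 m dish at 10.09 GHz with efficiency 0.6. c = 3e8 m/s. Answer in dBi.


lambda = c/f = 3e8 / 1.009e+10 = 0.02973241 m
G = eta*(pi*D/lambda)^2 = 0.6*(pi*3.13/0.02973241)^2
G = 65626.5379 (linear)
G = 10*log10(65626.5379) = 48.1708 dBi

48.1708 dBi


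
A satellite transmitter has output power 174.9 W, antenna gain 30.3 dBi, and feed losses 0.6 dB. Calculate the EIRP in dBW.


Pt = 174.9 W = 22.4279 dBW
EIRP = Pt_dBW + Gt - losses = 22.4279 + 30.3 - 0.6 = 52.1279 dBW

52.1279 dBW


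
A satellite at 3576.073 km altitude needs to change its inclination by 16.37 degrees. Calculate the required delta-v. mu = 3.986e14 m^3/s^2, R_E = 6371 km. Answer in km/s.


r = 9947.0730 km = 9.947073e+06 m
V = sqrt(mu/r) = 6330.2519 m/s
di = 16.37 deg = 0.2857104 rad
dV = 2*V*sin(di/2) = 2*6330.2519*sin(0.1428552)
dV = 1802.4735 m/s = 1.8025 km/s

1.8025 km/s


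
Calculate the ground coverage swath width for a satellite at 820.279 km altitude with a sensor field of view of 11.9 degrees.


FOV = 11.9 deg = 0.2076942 rad
swath = 2 * alt * tan(FOV/2) = 2 * 820.279 * tan(0.1038471)
swath = 2 * 820.279 * 0.104222
swath = 170.9823 km

170.9823 km


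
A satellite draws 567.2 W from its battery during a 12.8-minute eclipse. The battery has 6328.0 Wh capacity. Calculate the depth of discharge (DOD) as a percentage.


E_used = P * t / 60 = 567.2 * 12.8 / 60 = 121.0027 Wh
DOD = E_used / E_total * 100 = 121.0027 / 6328.0 * 100
DOD = 1.9122 %

1.9122 %


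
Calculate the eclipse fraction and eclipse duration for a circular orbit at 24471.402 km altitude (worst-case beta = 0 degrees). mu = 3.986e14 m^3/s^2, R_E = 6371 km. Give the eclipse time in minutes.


r = 30842.4020 km
T = 898.4259 min
Eclipse fraction = arcsin(R_E/r)/pi = arcsin(6371.0000/30842.4020)/pi
= arcsin(0.2065663)/pi = 0.0662289
Eclipse duration = 0.0662289 * 898.4259 = 59.5018 min

59.5018 minutes


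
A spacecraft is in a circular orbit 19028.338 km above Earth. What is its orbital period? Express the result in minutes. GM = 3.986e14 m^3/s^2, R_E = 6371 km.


r = 25399.3380 km = 2.5399338e+07 m
T = 2*pi*sqrt(r^3/mu) = 2*pi*sqrt(1.6385783e+22 / 3.986e14)
T = 40285.1344 s = 671.4189 min

671.4189 minutes


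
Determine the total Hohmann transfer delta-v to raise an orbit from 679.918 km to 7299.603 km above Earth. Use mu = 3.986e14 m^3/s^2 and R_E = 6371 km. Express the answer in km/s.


r1 = 7050.9180 km = 7.050918e+06 m
r2 = 13670.6030 km = 1.3670603e+07 m
dv1 = sqrt(mu/r1)*(sqrt(2*r2/(r1+r2)) - 1) = 1117.8675 m/s
dv2 = sqrt(mu/r2)*(1 - sqrt(2*r1/(r1+r2))) = 945.2350 m/s
total dv = |dv1| + |dv2| = 1117.8675 + 945.2350 = 2063.1025 m/s = 2.0631 km/s

2.0631 km/s


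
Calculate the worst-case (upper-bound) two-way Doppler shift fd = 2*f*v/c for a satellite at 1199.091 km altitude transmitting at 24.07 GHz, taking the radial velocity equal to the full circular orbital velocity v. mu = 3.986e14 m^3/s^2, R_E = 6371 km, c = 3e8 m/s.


r = 7.570091e+06 m
v = sqrt(mu/r) = 7256.3479 m/s (worst-case radial velocity)
f = 24.07 GHz = 2.407e+10 Hz
fd = 2*f*v/c = 2*2.407e+10*7256.3479/3.0e+08
fd = 1.164402e+06 Hz

1.1644e+06 Hz


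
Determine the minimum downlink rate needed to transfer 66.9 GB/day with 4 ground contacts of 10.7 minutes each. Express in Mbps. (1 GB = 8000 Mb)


total contact time = 4 * 10.7 * 60 = 2568.0000 s
data = 66.9 GB = 535200.0000 Mb
rate = 535200.0000 / 2568.0000 = 208.4112 Mbps

208.4112 Mbps


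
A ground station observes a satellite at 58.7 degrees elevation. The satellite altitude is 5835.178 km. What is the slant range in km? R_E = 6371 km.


h = 5835.178 km, el = 58.7 deg
d = -R_E*sin(el) + sqrt((R_E*sin(el))^2 + 2*R_E*h + h^2)
d = -6371.0000*sin(1.0245) + sqrt((6371.0000*0.8544588)^2 + 2*6371.0000*5835.178 + 5835.178^2)
d = 6305.0995 km

6305.0995 km


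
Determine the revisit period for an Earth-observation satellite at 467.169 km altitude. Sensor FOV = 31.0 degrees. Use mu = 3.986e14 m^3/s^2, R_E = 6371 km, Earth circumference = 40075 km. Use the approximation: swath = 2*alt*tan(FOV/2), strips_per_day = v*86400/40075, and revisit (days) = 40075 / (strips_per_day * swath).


swath = 2*467.169*tan(0.270526) = 259.1149 km
v = sqrt(mu/r) = 7634.8188 m/s = 7.6348 km/s
strips/day = v*86400/40075 = 7.6348*86400/40075 = 16.4603
coverage/day = strips * swath = 16.4603 * 259.1149 = 4265.1201 km
revisit = 40075 / 4265.1201 = 9.3960 days

9.3960 days


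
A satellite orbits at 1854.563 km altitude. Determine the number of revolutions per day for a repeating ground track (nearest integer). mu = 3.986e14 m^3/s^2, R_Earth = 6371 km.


r = 8.225563e+06 m
T = 2*pi*sqrt(r^3/mu) = 7424.3711 s = 123.7395 min
revs/day = 1440 / 123.7395 = 11.6373
Rounded: 12 revolutions per day

12 revolutions per day


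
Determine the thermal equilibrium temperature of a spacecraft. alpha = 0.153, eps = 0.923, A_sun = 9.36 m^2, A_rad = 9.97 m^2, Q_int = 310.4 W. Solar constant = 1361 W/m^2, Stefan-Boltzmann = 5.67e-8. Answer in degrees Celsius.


Numerator = alpha*S*A_sun + Q_int = 0.153*1361*9.36 + 310.4 = 2259.4609 W
Denominator = eps*sigma*A_rad = 0.923*5.67e-8*9.97 = 5.2177098e-07 W/K^4
T^4 = 4.330369e+09 K^4
T = 256.5259 K = -16.6241 C

-16.6241 degrees Celsius


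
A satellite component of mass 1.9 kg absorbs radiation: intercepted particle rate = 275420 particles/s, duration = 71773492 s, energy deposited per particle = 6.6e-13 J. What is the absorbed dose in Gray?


Total energy deposited = rate * time * E_per
  = 275420 * 71773492 * 6.6e-13 = 13.0468 J
Dose = E_total / mass = 13.0468 / 1.9
Dose = 6.8667 Gy

6.8667 Gy


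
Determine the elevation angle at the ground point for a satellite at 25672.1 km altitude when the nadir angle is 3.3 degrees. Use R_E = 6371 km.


r = R_E + alt = 32043.1000 km
Law of sines in the satellite / Earth-center / ground-point triangle:
  sin(nadir)/R_E = sin(90 + el)/r  =>  cos(el) = (r/R_E)*sin(nadir)
cos(el) = (32043.1000 / 6371.0000) * sin(3.3 deg) = 0.2895197
el = arccos(0.2895197) = 73.1708 deg
(Earth-central angle = 90 - nadir - el = 13.5292 deg)

73.1708 degrees


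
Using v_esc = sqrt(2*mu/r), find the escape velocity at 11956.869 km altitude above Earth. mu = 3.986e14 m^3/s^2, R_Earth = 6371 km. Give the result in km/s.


r = 6371.0 + 11956.869 = 18327.8690 km = 1.8327869e+07 m
v_esc = sqrt(2*mu/r) = sqrt(2*3.986e14 / 1.8327869e+07)
v_esc = 6595.1953 m/s = 6.5952 km/s

6.5952 km/s


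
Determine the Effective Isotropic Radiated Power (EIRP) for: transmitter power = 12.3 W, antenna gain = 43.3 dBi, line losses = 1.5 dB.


Pt = 12.3 W = 10.8991 dBW
EIRP = Pt_dBW + Gt - losses = 10.8991 + 43.3 - 1.5 = 52.6991 dBW

52.6991 dBW


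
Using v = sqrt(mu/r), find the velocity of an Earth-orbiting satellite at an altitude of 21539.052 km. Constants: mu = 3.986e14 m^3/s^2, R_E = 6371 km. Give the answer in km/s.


r = R_E + alt = 6371.0 + 21539.052 = 27910.0520 km = 2.7910052e+07 m
v = sqrt(mu/r) = sqrt(3.986e14 / 2.7910052e+07) = 3779.0995 m/s = 3.7791 km/s

3.7791 km/s


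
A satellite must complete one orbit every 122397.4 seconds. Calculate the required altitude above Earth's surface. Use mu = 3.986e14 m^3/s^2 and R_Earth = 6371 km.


T = 122397.4 s
r = (mu*T^2/(4*pi^2))^(1/3) = (3.986e14 * 122397.4^2 / (4*pi^2))^(1/3)
r = 5.3281198e+07 m = 53281.1980 km
alt = r - R_E = 53281.1980 - 6371 = 46910.1980 km

46910.1980 km


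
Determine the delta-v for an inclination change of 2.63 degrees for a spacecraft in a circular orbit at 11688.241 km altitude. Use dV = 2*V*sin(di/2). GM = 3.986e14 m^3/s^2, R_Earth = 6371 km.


r = 18059.2410 km = 1.8059241e+07 m
V = sqrt(mu/r) = 4698.0637 m/s
di = 2.63 deg = 0.04590216 rad
dV = 2*V*sin(di/2) = 2*4698.0637*sin(0.02295108)
dV = 215.6323 m/s = 0.2156323 km/s

0.2156 km/s


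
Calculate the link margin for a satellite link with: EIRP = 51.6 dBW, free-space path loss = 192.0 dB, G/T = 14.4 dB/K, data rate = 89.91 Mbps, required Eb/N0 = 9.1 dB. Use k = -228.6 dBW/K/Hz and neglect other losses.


C/N0 = EIRP - FSPL + G/T - k = 51.6 - 192.0 + 14.4 - (-228.6)
C/N0 = 102.6000 dB-Hz
R_b = 89.91 Mbps = 8.991e+07 bps -> 10*log10(R_b) = 79.5381 dB-Hz
Eb/N0 = C/N0 - 10*log10(R_b) = 102.6000 - 79.5381 = 23.0619 dB
Margin = Eb/N0 - Eb/N0_req = 23.0619 - 9.1 = 13.9619 dB (link closes)

13.9619 dB


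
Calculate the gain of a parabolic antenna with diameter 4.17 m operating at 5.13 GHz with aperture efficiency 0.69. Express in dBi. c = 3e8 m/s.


lambda = c/f = 3e8 / 5.13e+09 = 0.05847953 m
G = eta*(pi*D/lambda)^2 = 0.69*(pi*4.17/0.05847953)^2
G = 34626.8644 (linear)
G = 10*log10(34626.8644) = 45.3941 dBi

45.3941 dBi


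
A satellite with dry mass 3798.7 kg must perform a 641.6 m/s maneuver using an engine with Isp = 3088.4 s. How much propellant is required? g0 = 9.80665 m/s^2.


ve = Isp * g0 = 3088.4 * 9.80665 = 30286.857860 m/s
mass ratio = exp(dv/ve) = exp(641.6/30286.857860) = 1.02141008
m_prop = m_dry * (mr - 1) = 3798.7 * (1.02141008 - 1)
m_prop = 81.3305 kg

81.3305 kg


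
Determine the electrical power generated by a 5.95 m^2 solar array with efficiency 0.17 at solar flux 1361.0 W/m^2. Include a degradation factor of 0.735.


P = area * eta * S * degradation
P = 5.95 * 0.17 * 1361.0 * 0.735
P = 1011.8389 W

1011.8389 W


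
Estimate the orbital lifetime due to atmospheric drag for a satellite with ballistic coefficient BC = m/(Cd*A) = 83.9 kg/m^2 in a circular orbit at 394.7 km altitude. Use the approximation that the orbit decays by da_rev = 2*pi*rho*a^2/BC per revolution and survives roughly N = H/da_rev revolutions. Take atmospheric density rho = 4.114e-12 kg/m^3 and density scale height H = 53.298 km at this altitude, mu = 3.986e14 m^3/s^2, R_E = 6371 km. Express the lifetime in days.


a = R_E + alt = 6765.7000 km = 6.7657e+06 m
da_rev = 2*pi*rho*a^2/BC = 2*pi*4.114e-12*(6.7657e+06)^2/83.9 = 14.102875 m per revolution
N = H/da_rev = 53298.0000 m / 14.102875 m = 3779.2293 revolutions
P = 2*pi*sqrt(a^3/mu) = 5538.3491 s
lifetime = N*P = 3779.2293 * 5538.3491 = 2.0930691e+07 s = 242.2534 days

242.2534 days


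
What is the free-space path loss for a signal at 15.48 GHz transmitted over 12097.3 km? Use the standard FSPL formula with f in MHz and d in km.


f = 15.48 GHz = 15480.0000 MHz
d = 12097.3 km
FSPL = 32.44 + 20*log10(15480.0000) + 20*log10(12097.3)
FSPL = 32.44 + 83.7954 + 81.6538
FSPL = 197.8892 dB

197.8892 dB


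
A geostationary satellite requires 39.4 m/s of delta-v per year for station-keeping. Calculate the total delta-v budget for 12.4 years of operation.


dV = rate * years = 39.4 * 12.4
dV = 488.5600 m/s

488.5600 m/s


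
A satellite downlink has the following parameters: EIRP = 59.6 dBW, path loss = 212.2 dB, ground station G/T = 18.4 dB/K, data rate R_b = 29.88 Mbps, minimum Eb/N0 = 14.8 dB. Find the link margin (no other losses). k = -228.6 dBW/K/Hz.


C/N0 = EIRP - FSPL + G/T - k = 59.6 - 212.2 + 18.4 - (-228.6)
C/N0 = 94.4000 dB-Hz
R_b = 29.88 Mbps = 2.988e+07 bps -> 10*log10(R_b) = 74.7538 dB-Hz
Eb/N0 = C/N0 - 10*log10(R_b) = 94.4000 - 74.7538 = 19.6462 dB
Margin = Eb/N0 - Eb/N0_req = 19.6462 - 14.8 = 4.8462 dB (link closes)

4.8462 dB


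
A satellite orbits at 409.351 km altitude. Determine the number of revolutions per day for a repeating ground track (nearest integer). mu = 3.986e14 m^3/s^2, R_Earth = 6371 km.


r = 6.780351e+06 m
T = 2*pi*sqrt(r^3/mu) = 5556.3486 s = 92.6058 min
revs/day = 1440 / 92.6058 = 15.5498
Rounded: 16 revolutions per day

16 revolutions per day


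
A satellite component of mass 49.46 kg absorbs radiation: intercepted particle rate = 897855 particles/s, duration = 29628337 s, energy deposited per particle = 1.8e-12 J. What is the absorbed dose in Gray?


Total energy deposited = rate * time * E_per
  = 897855 * 29628337 * 1.8e-12 = 47.8835 J
Dose = E_total / mass = 47.8835 / 49.46
Dose = 0.968126 Gy

0.9681 Gy


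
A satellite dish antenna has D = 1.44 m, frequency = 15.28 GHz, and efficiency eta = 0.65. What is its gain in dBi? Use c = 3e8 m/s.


lambda = c/f = 3e8 / 1.528e+10 = 0.01963351 m
G = eta*(pi*D/lambda)^2 = 0.65*(pi*1.44/0.01963351)^2
G = 34509.7875 (linear)
G = 10*log10(34509.7875) = 45.3794 dBi

45.3794 dBi


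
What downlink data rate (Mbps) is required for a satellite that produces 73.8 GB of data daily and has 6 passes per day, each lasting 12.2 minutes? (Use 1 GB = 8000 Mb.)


total contact time = 6 * 12.2 * 60 = 4392.0000 s
data = 73.8 GB = 590400.0000 Mb
rate = 590400.0000 / 4392.0000 = 134.4262 Mbps

134.4262 Mbps


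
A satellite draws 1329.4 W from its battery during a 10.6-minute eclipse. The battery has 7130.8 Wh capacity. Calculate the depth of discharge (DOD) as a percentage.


E_used = P * t / 60 = 1329.4 * 10.6 / 60 = 234.8607 Wh
DOD = E_used / E_total * 100 = 234.8607 / 7130.8 * 100
DOD = 3.2936 %

3.2936 %


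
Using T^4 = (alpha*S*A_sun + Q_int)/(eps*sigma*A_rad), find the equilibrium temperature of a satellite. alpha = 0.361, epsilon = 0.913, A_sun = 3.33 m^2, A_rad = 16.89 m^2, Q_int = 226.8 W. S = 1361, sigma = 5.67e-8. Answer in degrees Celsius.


Numerator = alpha*S*A_sun + Q_int = 0.361*1361*3.33 + 226.8 = 1862.8989 W
Denominator = eps*sigma*A_rad = 0.913*5.67e-8*16.89 = 8.7434632e-07 W/K^4
T^4 = 2.1306191e+09 K^4
T = 214.8456 K = -58.3044 C

-58.3044 degrees Celsius


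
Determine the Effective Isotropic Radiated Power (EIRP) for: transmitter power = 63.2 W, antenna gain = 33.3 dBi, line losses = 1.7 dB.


Pt = 63.2 W = 18.0072 dBW
EIRP = Pt_dBW + Gt - losses = 18.0072 + 33.3 - 1.7 = 49.6072 dBW

49.6072 dBW


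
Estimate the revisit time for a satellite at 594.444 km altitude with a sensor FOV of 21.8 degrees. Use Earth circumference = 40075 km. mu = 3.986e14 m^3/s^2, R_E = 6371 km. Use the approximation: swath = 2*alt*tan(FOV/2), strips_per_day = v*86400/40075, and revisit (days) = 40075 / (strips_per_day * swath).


swath = 2*594.444*tan(0.1902409) = 228.9437 km
v = sqrt(mu/r) = 7564.7442 m/s = 7.5647 km/s
strips/day = v*86400/40075 = 7.5647*86400/40075 = 16.3093
coverage/day = strips * swath = 16.3093 * 228.9437 = 3733.9047 km
revisit = 40075 / 3733.9047 = 10.7327 days

10.7327 days


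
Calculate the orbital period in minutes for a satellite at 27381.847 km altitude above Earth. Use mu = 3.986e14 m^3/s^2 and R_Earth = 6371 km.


r = 33752.8470 km = 3.3752847e+07 m
T = 2*pi*sqrt(r^3/mu) = 2*pi*sqrt(3.8453089e+22 / 3.986e14)
T = 61713.0254 s = 1028.5504 min

1028.5504 minutes


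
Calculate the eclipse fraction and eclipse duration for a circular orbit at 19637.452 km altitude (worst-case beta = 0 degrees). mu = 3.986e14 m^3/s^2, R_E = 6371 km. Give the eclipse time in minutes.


r = 26008.4520 km
T = 695.7156 min
Eclipse fraction = arcsin(R_E/r)/pi = arcsin(6371.0000/26008.4520)/pi
= arcsin(0.2449588)/pi = 0.07877445
Eclipse duration = 0.07877445 * 695.7156 = 54.8046 min

54.8046 minutes


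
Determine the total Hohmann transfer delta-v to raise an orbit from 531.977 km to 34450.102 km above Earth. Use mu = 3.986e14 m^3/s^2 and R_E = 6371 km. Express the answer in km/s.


r1 = 6902.9770 km = 6.902977e+06 m
r2 = 40821.1020 km = 4.0821102e+07 m
dv1 = sqrt(mu/r1)*(sqrt(2*r2/(r1+r2)) - 1) = 2340.0211 m/s
dv2 = sqrt(mu/r2)*(1 - sqrt(2*r1/(r1+r2))) = 1444.1272 m/s
total dv = |dv1| + |dv2| = 2340.0211 + 1444.1272 = 3784.1483 m/s = 3.7841 km/s

3.7841 km/s


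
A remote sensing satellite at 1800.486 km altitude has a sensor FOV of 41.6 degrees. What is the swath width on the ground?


FOV = 41.6 deg = 0.726057 rad
swath = 2 * alt * tan(FOV/2) = 2 * 1800.486 * tan(0.3630285)
swath = 2 * 1800.486 * 0.3798644
swath = 1367.8809 km

1367.8809 km


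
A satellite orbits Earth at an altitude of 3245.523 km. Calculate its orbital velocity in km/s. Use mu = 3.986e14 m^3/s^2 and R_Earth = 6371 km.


r = R_E + alt = 6371.0 + 3245.523 = 9616.5230 km = 9.616523e+06 m
v = sqrt(mu/r) = sqrt(3.986e14 / 9.616523e+06) = 6438.1280 m/s = 6.4381 km/s

6.4381 km/s


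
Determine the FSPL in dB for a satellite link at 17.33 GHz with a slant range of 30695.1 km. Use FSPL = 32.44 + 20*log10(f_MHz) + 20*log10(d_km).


f = 17.33 GHz = 17330.0000 MHz
d = 30695.1 km
FSPL = 32.44 + 20*log10(17330.0000) + 20*log10(30695.1)
FSPL = 32.44 + 84.7760 + 89.7414
FSPL = 206.9574 dB

206.9574 dB


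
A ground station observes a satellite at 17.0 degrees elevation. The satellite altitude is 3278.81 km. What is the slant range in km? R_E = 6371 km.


h = 3278.81 km, el = 17.0 deg
d = -R_E*sin(el) + sqrt((R_E*sin(el))^2 + 2*R_E*h + h^2)
d = -6371.0000*sin(0.296706) + sqrt((6371.0000*0.2923717)^2 + 2*6371.0000*3278.81 + 3278.81^2)
d = 5620.5374 km

5620.5374 km


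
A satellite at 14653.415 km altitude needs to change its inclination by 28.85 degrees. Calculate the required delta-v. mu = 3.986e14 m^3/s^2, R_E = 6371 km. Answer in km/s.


r = 21024.4150 km = 2.1024415e+07 m
V = sqrt(mu/r) = 4354.1831 m/s
di = 28.85 deg = 0.5035275 rad
dV = 2*V*sin(di/2) = 2*4354.1831*sin(0.2517637)
dV = 2169.3628 m/s = 2.1694 km/s

2.1694 km/s


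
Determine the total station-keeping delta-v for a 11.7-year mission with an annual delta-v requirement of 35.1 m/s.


dV = rate * years = 35.1 * 11.7
dV = 410.6700 m/s

410.6700 m/s


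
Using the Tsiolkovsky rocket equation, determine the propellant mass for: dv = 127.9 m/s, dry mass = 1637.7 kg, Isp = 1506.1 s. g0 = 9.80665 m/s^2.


ve = Isp * g0 = 1506.1 * 9.80665 = 14769.795565 m/s
mass ratio = exp(dv/ve) = exp(127.9/14769.795565) = 1.00869717
m_prop = m_dry * (mr - 1) = 1637.7 * (1.00869717 - 1)
m_prop = 14.2434 kg

14.2434 kg


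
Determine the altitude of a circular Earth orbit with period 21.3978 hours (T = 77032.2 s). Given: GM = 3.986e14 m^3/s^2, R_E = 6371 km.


T = 77032.2 s
r = (mu*T^2/(4*pi^2))^(1/3) = (3.986e14 * 77032.2^2 / (4*pi^2))^(1/3)
r = 3.9129778e+07 m = 39129.7782 km
alt = r - R_E = 39129.7782 - 6371 = 32758.7782 km

32758.7782 km


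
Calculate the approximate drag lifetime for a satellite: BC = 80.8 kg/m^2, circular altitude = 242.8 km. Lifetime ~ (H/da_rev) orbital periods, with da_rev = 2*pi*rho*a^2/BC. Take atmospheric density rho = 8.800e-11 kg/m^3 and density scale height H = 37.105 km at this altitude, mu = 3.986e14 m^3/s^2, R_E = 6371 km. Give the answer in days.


a = R_E + alt = 6613.8000 km = 6.6138e+06 m
da_rev = 2*pi*rho*a^2/BC = 2*pi*8.800e-11*(6.6138e+06)^2/80.8 = 299.332102 m per revolution
N = H/da_rev = 37105.0000 m / 299.332102 m = 123.9593 revolutions
P = 2*pi*sqrt(a^3/mu) = 5352.8837 s
lifetime = N*P = 123.9593 * 5352.8837 = 663539.7556 s = 7.6799 days

7.6799 days


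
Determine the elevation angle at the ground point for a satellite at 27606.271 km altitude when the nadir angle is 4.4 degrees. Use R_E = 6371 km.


r = R_E + alt = 33977.2710 km
Law of sines in the satellite / Earth-center / ground-point triangle:
  sin(nadir)/R_E = sin(90 + el)/r  =>  cos(el) = (r/R_E)*sin(nadir)
cos(el) = (33977.2710 / 6371.0000) * sin(4.4 deg) = 0.4091513
el = arccos(0.4091513) = 65.8485 deg
(Earth-central angle = 90 - nadir - el = 19.7515 deg)

65.8485 degrees


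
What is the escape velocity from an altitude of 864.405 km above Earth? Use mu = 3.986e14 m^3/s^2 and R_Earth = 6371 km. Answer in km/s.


r = 6371.0 + 864.405 = 7235.4050 km = 7.235405e+06 m
v_esc = sqrt(2*mu/r) = sqrt(2*3.986e14 / 7.235405e+06)
v_esc = 10496.6864 m/s = 10.4967 km/s

10.4967 km/s


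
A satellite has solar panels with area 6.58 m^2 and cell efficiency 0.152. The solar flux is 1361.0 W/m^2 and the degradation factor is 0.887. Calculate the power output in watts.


P = area * eta * S * degradation
P = 6.58 * 0.152 * 1361.0 * 0.887
P = 1207.4002 W

1207.4002 W


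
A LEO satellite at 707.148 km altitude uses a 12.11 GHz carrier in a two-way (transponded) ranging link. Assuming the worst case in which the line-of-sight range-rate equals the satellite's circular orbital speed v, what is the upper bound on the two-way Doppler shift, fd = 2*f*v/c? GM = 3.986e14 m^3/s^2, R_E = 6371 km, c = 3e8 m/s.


r = 7.078148e+06 m
v = sqrt(mu/r) = 7504.2765 m/s (worst-case radial velocity)
f = 12.11 GHz = 1.211e+10 Hz
fd = 2*f*v/c = 2*1.211e+10*7504.2765/3.0e+08
fd = 605845.2561 Hz

605845.2561 Hz


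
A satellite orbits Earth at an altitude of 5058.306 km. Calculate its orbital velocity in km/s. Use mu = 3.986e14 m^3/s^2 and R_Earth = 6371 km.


r = R_E + alt = 6371.0 + 5058.306 = 11429.3060 km = 1.1429306e+07 m
v = sqrt(mu/r) = sqrt(3.986e14 / 1.1429306e+07) = 5905.5278 m/s = 5.9055 km/s

5.9055 km/s


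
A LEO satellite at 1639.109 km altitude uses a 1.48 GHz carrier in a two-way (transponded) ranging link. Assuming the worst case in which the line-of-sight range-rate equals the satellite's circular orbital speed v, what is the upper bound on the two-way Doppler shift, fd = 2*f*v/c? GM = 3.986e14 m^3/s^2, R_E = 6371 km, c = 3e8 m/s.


r = 8.010109e+06 m
v = sqrt(mu/r) = 7054.2271 m/s (worst-case radial velocity)
f = 1.48 GHz = 1.48e+09 Hz
fd = 2*f*v/c = 2*1.48e+09*7054.2271/3.0e+08
fd = 69601.7069 Hz

69601.7069 Hz


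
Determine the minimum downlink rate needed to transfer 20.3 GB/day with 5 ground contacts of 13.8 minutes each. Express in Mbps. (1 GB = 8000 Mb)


total contact time = 5 * 13.8 * 60 = 4140.0000 s
data = 20.3 GB = 162400.0000 Mb
rate = 162400.0000 / 4140.0000 = 39.2271 Mbps

39.2271 Mbps


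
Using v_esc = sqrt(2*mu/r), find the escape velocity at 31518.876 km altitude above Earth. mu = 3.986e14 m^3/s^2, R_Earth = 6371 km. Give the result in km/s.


r = 6371.0 + 31518.876 = 37889.8760 km = 3.7889876e+07 m
v_esc = sqrt(2*mu/r) = sqrt(2*3.986e14 / 3.7889876e+07)
v_esc = 4586.9294 m/s = 4.5869 km/s

4.5869 km/s


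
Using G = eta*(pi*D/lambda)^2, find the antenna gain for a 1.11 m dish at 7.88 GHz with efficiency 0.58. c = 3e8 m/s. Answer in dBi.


lambda = c/f = 3e8 / 7.88e+09 = 0.03807107 m
G = eta*(pi*D/lambda)^2 = 0.58*(pi*1.11/0.03807107)^2
G = 4866.1290 (linear)
G = 10*log10(4866.1290) = 36.8718 dBi

36.8718 dBi


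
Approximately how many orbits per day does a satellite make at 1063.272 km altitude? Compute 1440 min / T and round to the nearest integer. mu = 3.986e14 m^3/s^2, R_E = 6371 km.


r = 7.434272e+06 m
T = 2*pi*sqrt(r^3/mu) = 6379.2393 s = 106.3207 min
revs/day = 1440 / 106.3207 = 13.5439
Rounded: 14 revolutions per day

14 revolutions per day


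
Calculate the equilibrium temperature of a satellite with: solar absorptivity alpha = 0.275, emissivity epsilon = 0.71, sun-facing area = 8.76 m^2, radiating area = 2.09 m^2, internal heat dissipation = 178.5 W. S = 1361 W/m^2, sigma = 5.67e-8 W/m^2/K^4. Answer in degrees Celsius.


Numerator = alpha*S*A_sun + Q_int = 0.275*1361*8.76 + 178.5 = 3457.1490 W
Denominator = eps*sigma*A_rad = 0.71*5.67e-8*2.09 = 8.413713e-08 W/K^4
T^4 = 4.1089457e+10 K^4
T = 450.2281 K = 177.0781 C

177.0781 degrees Celsius


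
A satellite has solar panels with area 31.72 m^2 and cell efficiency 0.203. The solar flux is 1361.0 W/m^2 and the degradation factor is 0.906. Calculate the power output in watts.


P = area * eta * S * degradation
P = 31.72 * 0.203 * 1361.0 * 0.906
P = 7939.9093 W

7939.9093 W
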